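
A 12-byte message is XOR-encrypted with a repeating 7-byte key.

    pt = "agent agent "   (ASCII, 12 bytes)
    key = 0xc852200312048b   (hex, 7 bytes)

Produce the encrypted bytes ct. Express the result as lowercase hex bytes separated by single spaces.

The 7-byte key repeats, so the effective keystream is c8 52 20 03 12 04 8b c8 52 20 03 12.
byte 0: 61 xor c8 = a9
byte 1: 67 xor 52 = 35
byte 2: 65 xor 20 = 45
byte 3: 6e xor 03 = 6d
byte 4: 74 xor 12 = 66
byte 5: 20 xor 04 = 24
byte 6: 61 xor 8b = ea
byte 7: 67 xor c8 = af
byte 8: 65 xor 52 = 37
byte 9: 6e xor 20 = 4e
byte 10: 74 xor 03 = 77
byte 11: 20 xor 12 = 32

a9 35 45 6d 66 24 ea af 37 4e 77 32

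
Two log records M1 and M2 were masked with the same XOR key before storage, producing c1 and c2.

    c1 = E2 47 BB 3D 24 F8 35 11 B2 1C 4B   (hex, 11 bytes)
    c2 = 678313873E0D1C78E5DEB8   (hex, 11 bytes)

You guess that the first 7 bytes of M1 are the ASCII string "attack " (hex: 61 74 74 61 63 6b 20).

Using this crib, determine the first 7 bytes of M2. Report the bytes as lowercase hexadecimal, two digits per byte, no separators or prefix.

e4b0dcdb799e09

First, c1 ⊕ c2 = (M1 ⊕ K) ⊕ (M2 ⊕ K) = M1 ⊕ M2, so the key drops out. Then M2 = (M1 ⊕ M2) ⊕ M1 over the first 7 bytes.
byte 0: (e2 XOR 67) XOR 61 = 85 XOR 61 = e4
byte 1: (47 XOR 83) XOR 74 = c4 XOR 74 = b0
byte 2: (bb XOR 13) XOR 74 = a8 XOR 74 = dc
byte 3: (3d XOR 87) XOR 61 = ba XOR 61 = db
byte 4: (24 XOR 3e) XOR 63 = 1a XOR 63 = 79
byte 5: (f8 XOR 0d) XOR 6b = f5 XOR 6b = 9e
byte 6: (35 XOR 1c) XOR 20 = 29 XOR 20 = 09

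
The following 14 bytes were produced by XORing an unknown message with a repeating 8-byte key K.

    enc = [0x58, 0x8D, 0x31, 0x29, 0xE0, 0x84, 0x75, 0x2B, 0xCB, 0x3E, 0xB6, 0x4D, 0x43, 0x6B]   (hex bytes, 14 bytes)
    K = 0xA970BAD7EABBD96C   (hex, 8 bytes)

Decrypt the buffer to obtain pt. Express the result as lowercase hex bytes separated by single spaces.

f1 fd 8b fe 0a 3f ac 47 62 4e 0c 9a a9 d0

The 8-byte key repeats, so the effective keystream is a9 70 ba d7 ea bb d9 6c a9 70 ba d7 ea bb.
byte 0: 01011000 ⊕ 10101001 = 11110001
byte 1: 10001101 ⊕ 01110000 = 11111101
byte 2: 00110001 ⊕ 10111010 = 10001011
byte 3: 00101001 ⊕ 11010111 = 11111110
byte 4: 11100000 ⊕ 11101010 = 00001010
byte 5: 10000100 ⊕ 10111011 = 00111111
byte 6: 01110101 ⊕ 11011001 = 10101100
byte 7: 00101011 ⊕ 01101100 = 01000111
byte 8: 11001011 ⊕ 10101001 = 01100010
byte 9: 00111110 ⊕ 01110000 = 01001110
byte 10: 10110110 ⊕ 10111010 = 00001100
byte 11: 01001101 ⊕ 11010111 = 10011010
byte 12: 01000011 ⊕ 11101010 = 10101001
byte 13: 01101011 ⊕ 10111011 = 11010000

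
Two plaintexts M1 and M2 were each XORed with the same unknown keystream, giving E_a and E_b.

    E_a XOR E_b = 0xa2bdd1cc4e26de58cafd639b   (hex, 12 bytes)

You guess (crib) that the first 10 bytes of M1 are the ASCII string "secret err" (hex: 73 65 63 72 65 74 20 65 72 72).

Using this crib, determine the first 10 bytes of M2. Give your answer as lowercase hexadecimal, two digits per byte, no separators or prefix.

Since E_a ⊕ E_b = M1 ⊕ M2, XORing with the guessed M1 bytes yields the corresponding M2 bytes: M2 = (E_a ⊕ E_b) ⊕ M1.
byte 0: a2 ^ 73 = d1
byte 1: bd ^ 65 = d8
byte 2: d1 ^ 63 = b2
byte 3: cc ^ 72 = be
byte 4: 4e ^ 65 = 2b
byte 5: 26 ^ 74 = 52
byte 6: de ^ 20 = fe
byte 7: 58 ^ 65 = 3d
byte 8: ca ^ 72 = b8
byte 9: fd ^ 72 = 8f

d1d8b2be2b52fe3db88f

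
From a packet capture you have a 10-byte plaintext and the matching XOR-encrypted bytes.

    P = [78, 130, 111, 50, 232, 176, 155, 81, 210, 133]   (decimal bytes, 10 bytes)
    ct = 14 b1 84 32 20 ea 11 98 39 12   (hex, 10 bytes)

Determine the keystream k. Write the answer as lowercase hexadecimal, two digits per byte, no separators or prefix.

5a33eb00c85a8ac9eb97

Since ct = P ⊕ k, XORing both sides with P gives k = P ⊕ ct.
byte 0:  78 ^  20 =  90
byte 1: 130 ^ 177 =  51
byte 2: 111 ^ 132 = 235
byte 3:  50 ^  50 =   0
byte 4: 232 ^  32 = 200
byte 5: 176 ^ 234 =  90
byte 6: 155 ^  17 = 138
byte 7:  81 ^ 152 = 201
byte 8: 210 ^  57 = 235
byte 9: 133 ^  18 = 151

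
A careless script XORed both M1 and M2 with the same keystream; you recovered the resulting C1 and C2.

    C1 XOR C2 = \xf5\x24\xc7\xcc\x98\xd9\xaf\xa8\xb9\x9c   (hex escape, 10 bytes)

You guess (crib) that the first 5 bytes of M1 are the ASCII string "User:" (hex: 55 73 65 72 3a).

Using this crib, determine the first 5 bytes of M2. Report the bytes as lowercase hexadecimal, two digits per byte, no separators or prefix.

Since C1 ⊕ C2 = M1 ⊕ M2, XORing with the guessed M1 bytes yields the corresponding M2 bytes: M2 = (C1 ⊕ C2) ⊕ M1.
byte 0: 11110101 ^ 01010101 = 10100000
byte 1: 00100100 ^ 01110011 = 01010111
byte 2: 11000111 ^ 01100101 = 10100010
byte 3: 11001100 ^ 01110010 = 10111110
byte 4: 10011000 ^ 00111010 = 10100010

a057a2bea2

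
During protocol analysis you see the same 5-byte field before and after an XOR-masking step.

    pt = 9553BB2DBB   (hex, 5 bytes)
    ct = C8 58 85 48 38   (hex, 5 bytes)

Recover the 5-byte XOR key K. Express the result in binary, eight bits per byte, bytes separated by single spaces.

Since ct = pt ⊕ K, XORing both sides with pt gives K = pt ⊕ ct.
byte 0: 95 XOR c8 = 5d
byte 1: 53 XOR 58 = 0b
byte 2: bb XOR 85 = 3e
byte 3: 2d XOR 48 = 65
byte 4: bb XOR 38 = 83

01011101 00001011 00111110 01100101 10000011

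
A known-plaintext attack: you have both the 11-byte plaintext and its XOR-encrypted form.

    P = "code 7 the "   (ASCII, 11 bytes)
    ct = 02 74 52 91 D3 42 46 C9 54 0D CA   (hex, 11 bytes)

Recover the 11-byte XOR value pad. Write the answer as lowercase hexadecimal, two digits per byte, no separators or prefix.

611b36f4f37566bd3c68ea

Since ct = P ⊕ pad, XORing both sides with P gives pad = P ⊕ ct.
byte 0:  99 XOR   2 =  97
byte 1: 111 XOR 116 =  27
byte 2: 100 XOR  82 =  54
byte 3: 101 XOR 145 = 244
byte 4:  32 XOR 211 = 243
byte 5:  55 XOR  66 = 117
byte 6:  32 XOR  70 = 102
byte 7: 116 XOR 201 = 189
byte 8: 104 XOR  84 =  60
byte 9: 101 XOR  13 = 104
byte 10:  32 XOR 202 = 234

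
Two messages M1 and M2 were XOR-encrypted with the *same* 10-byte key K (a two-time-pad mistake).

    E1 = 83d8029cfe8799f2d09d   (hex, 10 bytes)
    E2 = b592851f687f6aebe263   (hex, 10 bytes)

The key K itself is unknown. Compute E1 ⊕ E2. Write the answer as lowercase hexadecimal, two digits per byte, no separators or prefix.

E1 ⊕ E2 = (M1 ⊕ K) ⊕ (M2 ⊕ K) = M1 ⊕ M2 — the shared key cancels under XOR.
131 ⊕ 181 =  54
216 ⊕ 146 =  74
  2 ⊕ 133 = 135
156 ⊕  31 = 131
254 ⊕ 104 = 150
135 ⊕ 127 = 248
153 ⊕ 106 = 243
242 ⊕ 235 =  25
208 ⊕ 226 =  50
157 ⊕  99 = 254

364a878396f8f31932fe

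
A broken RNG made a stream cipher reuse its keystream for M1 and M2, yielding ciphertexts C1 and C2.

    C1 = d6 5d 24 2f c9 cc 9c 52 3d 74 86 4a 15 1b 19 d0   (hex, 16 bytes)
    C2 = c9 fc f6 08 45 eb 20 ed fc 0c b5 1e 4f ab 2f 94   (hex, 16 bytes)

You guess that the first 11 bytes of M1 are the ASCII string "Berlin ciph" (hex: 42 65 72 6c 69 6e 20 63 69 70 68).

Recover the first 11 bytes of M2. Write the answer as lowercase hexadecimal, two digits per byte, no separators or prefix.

5dc4a04be5499cdca8085b

First, C1 ⊕ C2 = (M1 ⊕ K) ⊕ (M2 ⊕ K) = M1 ⊕ M2, so the key drops out. Then M2 = (M1 ⊕ M2) ⊕ M1 over the first 11 bytes.
byte 0: (d6 ^ c9) ^ 42 = 1f ^ 42 = 5d
byte 1: (5d ^ fc) ^ 65 = a1 ^ 65 = c4
byte 2: (24 ^ f6) ^ 72 = d2 ^ 72 = a0
byte 3: (2f ^ 08) ^ 6c = 27 ^ 6c = 4b
byte 4: (c9 ^ 45) ^ 69 = 8c ^ 69 = e5
byte 5: (cc ^ eb) ^ 6e = 27 ^ 6e = 49
byte 6: (9c ^ 20) ^ 20 = bc ^ 20 = 9c
byte 7: (52 ^ ed) ^ 63 = bf ^ 63 = dc
byte 8: (3d ^ fc) ^ 69 = c1 ^ 69 = a8
byte 9: (74 ^ 0c) ^ 70 = 78 ^ 70 = 08
byte 10: (86 ^ b5) ^ 68 = 33 ^ 68 = 5b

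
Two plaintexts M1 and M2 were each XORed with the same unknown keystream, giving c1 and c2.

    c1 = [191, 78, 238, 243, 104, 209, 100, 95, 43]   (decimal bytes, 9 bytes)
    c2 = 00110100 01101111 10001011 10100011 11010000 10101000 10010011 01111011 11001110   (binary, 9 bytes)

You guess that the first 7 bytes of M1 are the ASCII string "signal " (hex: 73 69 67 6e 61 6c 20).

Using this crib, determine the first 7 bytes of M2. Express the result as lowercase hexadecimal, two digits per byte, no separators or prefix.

First, c1 ⊕ c2 = (M1 ⊕ K) ⊕ (M2 ⊕ K) = M1 ⊕ M2, so the key drops out. Then M2 = (M1 ⊕ M2) ⊕ M1 over the first 7 bytes.
byte 0: (bf ^ 34) ^ 73 = 8b ^ 73 = f8
byte 1: (4e ^ 6f) ^ 69 = 21 ^ 69 = 48
byte 2: (ee ^ 8b) ^ 67 = 65 ^ 67 = 02
byte 3: (f3 ^ a3) ^ 6e = 50 ^ 6e = 3e
byte 4: (68 ^ d0) ^ 61 = b8 ^ 61 = d9
byte 5: (d1 ^ a8) ^ 6c = 79 ^ 6c = 15
byte 6: (64 ^ 93) ^ 20 = f7 ^ 20 = d7

f848023ed915d7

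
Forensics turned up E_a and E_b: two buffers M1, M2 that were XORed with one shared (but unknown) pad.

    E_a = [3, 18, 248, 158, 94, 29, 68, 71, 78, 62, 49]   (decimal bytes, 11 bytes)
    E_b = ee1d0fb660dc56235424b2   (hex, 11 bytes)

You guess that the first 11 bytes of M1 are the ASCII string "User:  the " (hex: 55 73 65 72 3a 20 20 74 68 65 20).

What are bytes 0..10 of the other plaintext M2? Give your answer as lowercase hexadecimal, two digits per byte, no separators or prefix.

b87c925a04e13210727fa3

First, E_a ⊕ E_b = (M1 ⊕ K) ⊕ (M2 ⊕ K) = M1 ⊕ M2, so the key drops out. Then M2 = (M1 ⊕ M2) ⊕ M1 over the first 11 bytes.
byte 0: (03 xor ee) xor 55 = ed xor 55 = b8
byte 1: (12 xor 1d) xor 73 = 0f xor 73 = 7c
byte 2: (f8 xor 0f) xor 65 = f7 xor 65 = 92
byte 3: (9e xor b6) xor 72 = 28 xor 72 = 5a
byte 4: (5e xor 60) xor 3a = 3e xor 3a = 04
byte 5: (1d xor dc) xor 20 = c1 xor 20 = e1
byte 6: (44 xor 56) xor 20 = 12 xor 20 = 32
byte 7: (47 xor 23) xor 74 = 64 xor 74 = 10
byte 8: (4e xor 54) xor 68 = 1a xor 68 = 72
byte 9: (3e xor 24) xor 65 = 1a xor 65 = 7f
byte 10: (31 xor b2) xor 20 = 83 xor 20 = a3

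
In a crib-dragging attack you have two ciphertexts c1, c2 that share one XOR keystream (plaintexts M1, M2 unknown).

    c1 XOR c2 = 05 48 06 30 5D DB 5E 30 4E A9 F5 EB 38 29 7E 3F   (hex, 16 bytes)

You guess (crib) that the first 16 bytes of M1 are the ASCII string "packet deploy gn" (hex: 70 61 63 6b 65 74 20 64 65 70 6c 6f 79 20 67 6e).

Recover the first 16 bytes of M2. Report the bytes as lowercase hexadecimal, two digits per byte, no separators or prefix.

7529655b38af7e542bd9998441091951

Since c1 ⊕ c2 = M1 ⊕ M2, XORing with the guessed M1 bytes yields the corresponding M2 bytes: M2 = (c1 ⊕ c2) ⊕ M1.
05 ^ 70 = 75
48 ^ 61 = 29
06 ^ 63 = 65
30 ^ 6b = 5b
5d ^ 65 = 38
db ^ 74 = af
5e ^ 20 = 7e
30 ^ 64 = 54
4e ^ 65 = 2b
a9 ^ 70 = d9
f5 ^ 6c = 99
eb ^ 6f = 84
38 ^ 79 = 41
29 ^ 20 = 09
7e ^ 67 = 19
3f ^ 6e = 51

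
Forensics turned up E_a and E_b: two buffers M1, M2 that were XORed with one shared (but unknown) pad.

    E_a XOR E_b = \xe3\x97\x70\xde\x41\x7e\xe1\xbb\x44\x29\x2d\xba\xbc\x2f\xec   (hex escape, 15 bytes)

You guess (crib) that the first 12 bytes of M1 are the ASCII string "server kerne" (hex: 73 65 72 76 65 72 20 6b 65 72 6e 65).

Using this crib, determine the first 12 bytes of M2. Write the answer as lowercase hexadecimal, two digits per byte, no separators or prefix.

90f202a8240cc1d0215b43df

Since E_a ⊕ E_b = M1 ⊕ M2, XORing with the guessed M1 bytes yields the corresponding M2 bytes: M2 = (E_a ⊕ E_b) ⊕ M1.
byte 0: 11100011 ^ 01110011 = 10010000
byte 1: 10010111 ^ 01100101 = 11110010
byte 2: 01110000 ^ 01110010 = 00000010
byte 3: 11011110 ^ 01110110 = 10101000
byte 4: 01000001 ^ 01100101 = 00100100
byte 5: 01111110 ^ 01110010 = 00001100
byte 6: 11100001 ^ 00100000 = 11000001
byte 7: 10111011 ^ 01101011 = 11010000
byte 8: 01000100 ^ 01100101 = 00100001
byte 9: 00101001 ^ 01110010 = 01011011
byte 10: 00101101 ^ 01101110 = 01000011
byte 11: 10111010 ^ 01100101 = 11011111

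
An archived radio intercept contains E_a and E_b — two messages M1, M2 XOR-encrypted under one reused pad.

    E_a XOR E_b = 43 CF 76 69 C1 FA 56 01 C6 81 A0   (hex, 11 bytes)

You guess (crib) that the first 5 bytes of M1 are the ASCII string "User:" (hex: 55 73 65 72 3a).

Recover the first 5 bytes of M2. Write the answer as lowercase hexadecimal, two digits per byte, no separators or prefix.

Since E_a ⊕ E_b = M1 ⊕ M2, XORing with the guessed M1 bytes yields the corresponding M2 bytes: M2 = (E_a ⊕ E_b) ⊕ M1.
43 xor 55 = 16
cf xor 73 = bc
76 xor 65 = 13
69 xor 72 = 1b
c1 xor 3a = fb

16bc131bfb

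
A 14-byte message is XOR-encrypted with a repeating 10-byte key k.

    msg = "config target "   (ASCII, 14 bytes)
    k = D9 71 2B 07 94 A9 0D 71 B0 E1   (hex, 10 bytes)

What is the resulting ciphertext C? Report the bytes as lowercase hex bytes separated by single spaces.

ba 1e 45 61 fd ce 2d 05 d1 93 be 14 5f 27

The 10-byte key repeats, so the effective keystream is d9 71 2b 07 94 a9 0d 71 b0 e1 d9 71 2b 07.
byte 0: 63 xor d9 = ba
byte 1: 6f xor 71 = 1e
byte 2: 6e xor 2b = 45
byte 3: 66 xor 07 = 61
byte 4: 69 xor 94 = fd
byte 5: 67 xor a9 = ce
byte 6: 20 xor 0d = 2d
byte 7: 74 xor 71 = 05
byte 8: 61 xor b0 = d1
byte 9: 72 xor e1 = 93
byte 10: 67 xor d9 = be
byte 11: 65 xor 71 = 14
byte 12: 74 xor 2b = 5f
byte 13: 20 xor 07 = 27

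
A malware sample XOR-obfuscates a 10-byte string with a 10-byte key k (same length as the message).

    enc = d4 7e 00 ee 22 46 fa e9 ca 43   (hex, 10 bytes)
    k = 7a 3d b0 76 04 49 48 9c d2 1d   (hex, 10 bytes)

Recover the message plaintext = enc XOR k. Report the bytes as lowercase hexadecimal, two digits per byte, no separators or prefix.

XOR is its own inverse, so applying the key byte-wise gives the result directly.
byte 0: 212 XOR 122 = 174
byte 1: 126 XOR  61 =  67
byte 2:   0 XOR 176 = 176
byte 3: 238 XOR 118 = 152
byte 4:  34 XOR   4 =  38
byte 5:  70 XOR  73 =  15
byte 6: 250 XOR  72 = 178
byte 7: 233 XOR 156 = 117
byte 8: 202 XOR 210 =  24
byte 9:  67 XOR  29 =  94

ae43b098260fb275185e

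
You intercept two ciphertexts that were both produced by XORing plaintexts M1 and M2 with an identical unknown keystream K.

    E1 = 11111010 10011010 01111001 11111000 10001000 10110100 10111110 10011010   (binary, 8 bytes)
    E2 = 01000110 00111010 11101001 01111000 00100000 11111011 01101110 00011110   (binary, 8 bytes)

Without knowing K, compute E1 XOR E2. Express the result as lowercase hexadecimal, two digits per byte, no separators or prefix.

E1 ⊕ E2 = (M1 ⊕ K) ⊕ (M2 ⊕ K) = M1 ⊕ M2 — the shared key cancels under XOR.
250 ⊕  70 = 188
154 ⊕  58 = 160
121 ⊕ 233 = 144
248 ⊕ 120 = 128
136 ⊕  32 = 168
180 ⊕ 251 =  79
190 ⊕ 110 = 208
154 ⊕  30 = 132

bca09080a84fd084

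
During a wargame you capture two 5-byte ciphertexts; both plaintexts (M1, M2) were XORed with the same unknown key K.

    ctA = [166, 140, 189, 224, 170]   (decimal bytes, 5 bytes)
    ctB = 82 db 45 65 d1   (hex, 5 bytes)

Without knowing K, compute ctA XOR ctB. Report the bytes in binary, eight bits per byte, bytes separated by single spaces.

00100100 01010111 11111000 10000101 01111011

ctA ⊕ ctB = (M1 ⊕ K) ⊕ (M2 ⊕ K) = M1 ⊕ M2 — the shared key cancels under XOR.
a6 ⊕ 82 = 24
8c ⊕ db = 57
bd ⊕ 45 = f8
e0 ⊕ 65 = 85
aa ⊕ d1 = 7b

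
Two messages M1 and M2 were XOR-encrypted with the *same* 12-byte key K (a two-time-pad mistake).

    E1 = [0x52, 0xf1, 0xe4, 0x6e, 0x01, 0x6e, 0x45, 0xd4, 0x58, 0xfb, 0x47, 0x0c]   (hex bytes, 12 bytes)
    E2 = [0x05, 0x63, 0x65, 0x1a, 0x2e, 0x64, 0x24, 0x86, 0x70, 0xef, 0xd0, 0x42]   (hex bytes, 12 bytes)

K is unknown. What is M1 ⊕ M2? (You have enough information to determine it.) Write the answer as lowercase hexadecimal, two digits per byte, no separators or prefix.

E1 ⊕ E2 = (M1 ⊕ K) ⊕ (M2 ⊕ K) = M1 ⊕ M2 — the shared key cancels under XOR.
 82 ^   5 =  87
241 ^  99 = 146
228 ^ 101 = 129
110 ^  26 = 116
  1 ^  46 =  47
110 ^ 100 =  10
 69 ^  36 =  97
212 ^ 134 =  82
 88 ^ 112 =  40
251 ^ 239 =  20
 71 ^ 208 = 151
 12 ^  66 =  78

579281742f0a61522814974e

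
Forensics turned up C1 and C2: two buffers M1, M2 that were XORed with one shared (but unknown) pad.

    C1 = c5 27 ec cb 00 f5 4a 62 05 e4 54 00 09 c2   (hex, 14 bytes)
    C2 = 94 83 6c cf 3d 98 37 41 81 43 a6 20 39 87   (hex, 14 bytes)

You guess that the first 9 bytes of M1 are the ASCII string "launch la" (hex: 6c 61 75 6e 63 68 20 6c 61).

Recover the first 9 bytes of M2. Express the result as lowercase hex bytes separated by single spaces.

3d c5 f5 6a 5e 05 5d 4f e5

First, C1 ⊕ C2 = (M1 ⊕ K) ⊕ (M2 ⊕ K) = M1 ⊕ M2, so the key drops out. Then M2 = (M1 ⊕ M2) ⊕ M1 over the first 9 bytes.
byte 0: (c5 xor 94) xor 6c = 51 xor 6c = 3d
byte 1: (27 xor 83) xor 61 = a4 xor 61 = c5
byte 2: (ec xor 6c) xor 75 = 80 xor 75 = f5
byte 3: (cb xor cf) xor 6e = 04 xor 6e = 6a
byte 4: (00 xor 3d) xor 63 = 3d xor 63 = 5e
byte 5: (f5 xor 98) xor 68 = 6d xor 68 = 05
byte 6: (4a xor 37) xor 20 = 7d xor 20 = 5d
byte 7: (62 xor 41) xor 6c = 23 xor 6c = 4f
byte 8: (05 xor 81) xor 61 = 84 xor 61 = e5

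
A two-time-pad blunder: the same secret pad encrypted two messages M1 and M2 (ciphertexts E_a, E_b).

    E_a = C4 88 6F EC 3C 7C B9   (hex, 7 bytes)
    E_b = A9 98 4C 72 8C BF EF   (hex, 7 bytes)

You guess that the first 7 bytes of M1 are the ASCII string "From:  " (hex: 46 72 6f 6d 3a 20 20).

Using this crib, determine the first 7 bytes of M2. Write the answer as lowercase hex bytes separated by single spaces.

First, E_a ⊕ E_b = (M1 ⊕ K) ⊕ (M2 ⊕ K) = M1 ⊕ M2, so the key drops out. Then M2 = (M1 ⊕ M2) ⊕ M1 over the first 7 bytes.
byte 0: (c4 xor a9) xor 46 = 6d xor 46 = 2b
byte 1: (88 xor 98) xor 72 = 10 xor 72 = 62
byte 2: (6f xor 4c) xor 6f = 23 xor 6f = 4c
byte 3: (ec xor 72) xor 6d = 9e xor 6d = f3
byte 4: (3c xor 8c) xor 3a = b0 xor 3a = 8a
byte 5: (7c xor bf) xor 20 = c3 xor 20 = e3
byte 6: (b9 xor ef) xor 20 = 56 xor 20 = 76

2b 62 4c f3 8a e3 76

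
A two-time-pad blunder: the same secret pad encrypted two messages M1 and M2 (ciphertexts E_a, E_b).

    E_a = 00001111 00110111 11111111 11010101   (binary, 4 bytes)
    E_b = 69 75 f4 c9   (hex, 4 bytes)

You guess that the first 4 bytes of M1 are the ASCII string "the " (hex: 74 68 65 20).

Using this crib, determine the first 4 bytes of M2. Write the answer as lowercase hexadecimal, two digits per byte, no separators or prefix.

122a6e3c

First, E_a ⊕ E_b = (M1 ⊕ K) ⊕ (M2 ⊕ K) = M1 ⊕ M2, so the key drops out. Then M2 = (M1 ⊕ M2) ⊕ M1 over the first 4 bytes.
byte 0: (0f ⊕ 69) ⊕ 74 = 66 ⊕ 74 = 12
byte 1: (37 ⊕ 75) ⊕ 68 = 42 ⊕ 68 = 2a
byte 2: (ff ⊕ f4) ⊕ 65 = 0b ⊕ 65 = 6e
byte 3: (d5 ⊕ c9) ⊕ 20 = 1c ⊕ 20 = 3c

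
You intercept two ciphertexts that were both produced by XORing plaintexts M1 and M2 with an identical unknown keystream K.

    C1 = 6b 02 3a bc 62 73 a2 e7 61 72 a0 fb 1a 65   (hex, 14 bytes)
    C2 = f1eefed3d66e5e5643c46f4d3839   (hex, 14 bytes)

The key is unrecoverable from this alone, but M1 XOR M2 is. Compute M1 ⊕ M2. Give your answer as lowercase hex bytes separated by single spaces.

C1 ⊕ C2 = (M1 ⊕ K) ⊕ (M2 ⊕ K) = M1 ⊕ M2 — the shared key cancels under XOR.
byte 0: 107 XOR 241 = 154
byte 1:   2 XOR 238 = 236
byte 2:  58 XOR 254 = 196
byte 3: 188 XOR 211 = 111
byte 4:  98 XOR 214 = 180
byte 5: 115 XOR 110 =  29
byte 6: 162 XOR  94 = 252
byte 7: 231 XOR  86 = 177
byte 8:  97 XOR  67 =  34
byte 9: 114 XOR 196 = 182
byte 10: 160 XOR 111 = 207
byte 11: 251 XOR  77 = 182
byte 12:  26 XOR  56 =  34
byte 13: 101 XOR  57 =  92

9a ec c4 6f b4 1d fc b1 22 b6 cf b6 22 5c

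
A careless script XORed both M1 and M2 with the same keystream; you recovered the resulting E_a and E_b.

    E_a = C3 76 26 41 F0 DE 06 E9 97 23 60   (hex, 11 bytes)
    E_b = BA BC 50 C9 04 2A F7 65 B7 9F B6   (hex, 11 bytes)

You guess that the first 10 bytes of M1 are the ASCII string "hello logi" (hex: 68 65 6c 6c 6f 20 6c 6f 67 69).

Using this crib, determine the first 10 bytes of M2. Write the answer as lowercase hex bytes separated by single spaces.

First, E_a ⊕ E_b = (M1 ⊕ K) ⊕ (M2 ⊕ K) = M1 ⊕ M2, so the key drops out. Then M2 = (M1 ⊕ M2) ⊕ M1 over the first 10 bytes.
byte 0: (c3 XOR ba) XOR 68 = 79 XOR 68 = 11
byte 1: (76 XOR bc) XOR 65 = ca XOR 65 = af
byte 2: (26 XOR 50) XOR 6c = 76 XOR 6c = 1a
byte 3: (41 XOR c9) XOR 6c = 88 XOR 6c = e4
byte 4: (f0 XOR 04) XOR 6f = f4 XOR 6f = 9b
byte 5: (de XOR 2a) XOR 20 = f4 XOR 20 = d4
byte 6: (06 XOR f7) XOR 6c = f1 XOR 6c = 9d
byte 7: (e9 XOR 65) XOR 6f = 8c XOR 6f = e3
byte 8: (97 XOR b7) XOR 67 = 20 XOR 67 = 47
byte 9: (23 XOR 9f) XOR 69 = bc XOR 69 = d5

11 af 1a e4 9b d4 9d e3 47 d5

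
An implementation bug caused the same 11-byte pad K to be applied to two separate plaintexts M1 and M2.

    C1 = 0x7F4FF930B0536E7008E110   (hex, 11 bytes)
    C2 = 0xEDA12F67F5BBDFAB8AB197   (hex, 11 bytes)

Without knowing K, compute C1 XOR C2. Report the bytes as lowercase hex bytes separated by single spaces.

C1 ⊕ C2 = (M1 ⊕ K) ⊕ (M2 ⊕ K) = M1 ⊕ M2 — the shared key cancels under XOR.
byte 0: 7f XOR ed = 92
byte 1: 4f XOR a1 = ee
byte 2: f9 XOR 2f = d6
byte 3: 30 XOR 67 = 57
byte 4: b0 XOR f5 = 45
byte 5: 53 XOR bb = e8
byte 6: 6e XOR df = b1
byte 7: 70 XOR ab = db
byte 8: 08 XOR 8a = 82
byte 9: e1 XOR b1 = 50
byte 10: 10 XOR 97 = 87

92 ee d6 57 45 e8 b1 db 82 50 87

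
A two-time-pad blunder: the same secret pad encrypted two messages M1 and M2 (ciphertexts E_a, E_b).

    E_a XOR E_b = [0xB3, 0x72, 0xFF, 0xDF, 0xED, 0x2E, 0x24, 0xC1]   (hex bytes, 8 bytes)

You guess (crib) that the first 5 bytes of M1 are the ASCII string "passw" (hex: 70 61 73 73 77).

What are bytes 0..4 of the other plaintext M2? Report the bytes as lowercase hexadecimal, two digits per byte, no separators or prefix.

Since E_a ⊕ E_b = M1 ⊕ M2, XORing with the guessed M1 bytes yields the corresponding M2 bytes: M2 = (E_a ⊕ E_b) ⊕ M1.
b3 ⊕ 70 = c3
72 ⊕ 61 = 13
ff ⊕ 73 = 8c
df ⊕ 73 = ac
ed ⊕ 77 = 9a

c3138cac9a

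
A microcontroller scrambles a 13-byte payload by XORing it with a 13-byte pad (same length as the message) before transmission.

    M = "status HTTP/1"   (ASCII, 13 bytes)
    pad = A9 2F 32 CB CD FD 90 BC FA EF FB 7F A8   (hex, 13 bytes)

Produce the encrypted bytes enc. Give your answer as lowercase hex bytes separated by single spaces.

XOR is its own inverse, so applying the key byte-wise gives the result directly.
01110011 xor 10101001 = 11011010
01110100 xor 00101111 = 01011011
01100001 xor 00110010 = 01010011
01110100 xor 11001011 = 10111111
01110101 xor 11001101 = 10111000
01110011 xor 11111101 = 10001110
00100000 xor 10010000 = 10110000
01001000 xor 10111100 = 11110100
01010100 xor 11111010 = 10101110
01010100 xor 11101111 = 10111011
01010000 xor 11111011 = 10101011
00101111 xor 01111111 = 01010000
00110001 xor 10101000 = 10011001

da 5b 53 bf b8 8e b0 f4 ae bb ab 50 99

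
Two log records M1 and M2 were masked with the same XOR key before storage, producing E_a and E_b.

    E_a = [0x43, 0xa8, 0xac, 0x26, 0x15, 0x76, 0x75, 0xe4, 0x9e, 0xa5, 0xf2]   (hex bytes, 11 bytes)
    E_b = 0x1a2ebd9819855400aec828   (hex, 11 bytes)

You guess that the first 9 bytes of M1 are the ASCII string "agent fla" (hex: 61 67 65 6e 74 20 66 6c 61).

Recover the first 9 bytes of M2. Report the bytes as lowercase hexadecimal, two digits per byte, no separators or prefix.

First, E_a ⊕ E_b = (M1 ⊕ K) ⊕ (M2 ⊕ K) = M1 ⊕ M2, so the key drops out. Then M2 = (M1 ⊕ M2) ⊕ M1 over the first 9 bytes.
byte 0: (43 xor 1a) xor 61 = 59 xor 61 = 38
byte 1: (a8 xor 2e) xor 67 = 86 xor 67 = e1
byte 2: (ac xor bd) xor 65 = 11 xor 65 = 74
byte 3: (26 xor 98) xor 6e = be xor 6e = d0
byte 4: (15 xor 19) xor 74 = 0c xor 74 = 78
byte 5: (76 xor 85) xor 20 = f3 xor 20 = d3
byte 6: (75 xor 54) xor 66 = 21 xor 66 = 47
byte 7: (e4 xor 00) xor 6c = e4 xor 6c = 88
byte 8: (9e xor ae) xor 61 = 30 xor 61 = 51

38e174d078d3478851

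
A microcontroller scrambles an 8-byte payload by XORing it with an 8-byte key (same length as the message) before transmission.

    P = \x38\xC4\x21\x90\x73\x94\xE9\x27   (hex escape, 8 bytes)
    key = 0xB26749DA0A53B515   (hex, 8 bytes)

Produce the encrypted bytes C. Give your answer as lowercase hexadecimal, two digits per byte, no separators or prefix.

8aa3684a79c75c32

XOR is its own inverse, so applying the key byte-wise gives the result directly.
00111000 ⊕ 10110010 = 10001010
11000100 ⊕ 01100111 = 10100011
00100001 ⊕ 01001001 = 01101000
10010000 ⊕ 11011010 = 01001010
01110011 ⊕ 00001010 = 01111001
10010100 ⊕ 01010011 = 11000111
11101001 ⊕ 10110101 = 01011100
00100111 ⊕ 00010101 = 00110010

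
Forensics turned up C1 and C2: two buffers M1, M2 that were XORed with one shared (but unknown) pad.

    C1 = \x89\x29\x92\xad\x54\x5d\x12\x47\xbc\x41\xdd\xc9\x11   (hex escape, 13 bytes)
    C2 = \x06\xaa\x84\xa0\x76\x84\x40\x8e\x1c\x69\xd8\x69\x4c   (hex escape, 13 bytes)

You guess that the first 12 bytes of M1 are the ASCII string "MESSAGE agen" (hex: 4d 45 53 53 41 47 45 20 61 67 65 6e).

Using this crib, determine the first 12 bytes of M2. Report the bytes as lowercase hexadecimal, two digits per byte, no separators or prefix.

First, C1 ⊕ C2 = (M1 ⊕ K) ⊕ (M2 ⊕ K) = M1 ⊕ M2, so the key drops out. Then M2 = (M1 ⊕ M2) ⊕ M1 over the first 12 bytes.
byte 0: (89 XOR 06) XOR 4d = 8f XOR 4d = c2
byte 1: (29 XOR aa) XOR 45 = 83 XOR 45 = c6
byte 2: (92 XOR 84) XOR 53 = 16 XOR 53 = 45
byte 3: (ad XOR a0) XOR 53 = 0d XOR 53 = 5e
byte 4: (54 XOR 76) XOR 41 = 22 XOR 41 = 63
byte 5: (5d XOR 84) XOR 47 = d9 XOR 47 = 9e
byte 6: (12 XOR 40) XOR 45 = 52 XOR 45 = 17
byte 7: (47 XOR 8e) XOR 20 = c9 XOR 20 = e9
byte 8: (bc XOR 1c) XOR 61 = a0 XOR 61 = c1
byte 9: (41 XOR 69) XOR 67 = 28 XOR 67 = 4f
byte 10: (dd XOR d8) XOR 65 = 05 XOR 65 = 60
byte 11: (c9 XOR 69) XOR 6e = a0 XOR 6e = ce

c2c6455e639e17e9c14f60ce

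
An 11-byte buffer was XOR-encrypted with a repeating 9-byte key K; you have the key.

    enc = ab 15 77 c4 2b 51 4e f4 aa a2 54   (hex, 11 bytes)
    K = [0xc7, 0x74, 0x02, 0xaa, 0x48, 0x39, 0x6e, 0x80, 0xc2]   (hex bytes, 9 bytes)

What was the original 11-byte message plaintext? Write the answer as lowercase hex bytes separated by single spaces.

6c 61 75 6e 63 68 20 74 68 65 20

The 9-byte key repeats, so the effective keystream is c7 74 02 aa 48 39 6e 80 c2 c7 74.
byte 0: ab XOR c7 = 6c
byte 1: 15 XOR 74 = 61
byte 2: 77 XOR 02 = 75
byte 3: c4 XOR aa = 6e
byte 4: 2b XOR 48 = 63
byte 5: 51 XOR 39 = 68
byte 6: 4e XOR 6e = 20
byte 7: f4 XOR 80 = 74
byte 8: aa XOR c2 = 68
byte 9: a2 XOR c7 = 65
byte 10: 54 XOR 74 = 20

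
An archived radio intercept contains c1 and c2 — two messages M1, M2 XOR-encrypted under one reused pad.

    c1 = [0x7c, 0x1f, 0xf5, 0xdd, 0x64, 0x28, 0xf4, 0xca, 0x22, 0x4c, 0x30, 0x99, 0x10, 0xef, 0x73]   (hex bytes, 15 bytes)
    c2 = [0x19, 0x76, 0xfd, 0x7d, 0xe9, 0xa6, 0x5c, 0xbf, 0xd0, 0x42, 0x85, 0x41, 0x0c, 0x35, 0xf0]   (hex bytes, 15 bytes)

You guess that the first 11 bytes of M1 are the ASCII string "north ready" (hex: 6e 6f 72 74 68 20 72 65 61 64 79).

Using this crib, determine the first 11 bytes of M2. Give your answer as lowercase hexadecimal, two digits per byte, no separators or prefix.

0b067ad4e5aeda10936acc

First, c1 ⊕ c2 = (M1 ⊕ K) ⊕ (M2 ⊕ K) = M1 ⊕ M2, so the key drops out. Then M2 = (M1 ⊕ M2) ⊕ M1 over the first 11 bytes.
byte 0: (7c XOR 19) XOR 6e = 65 XOR 6e = 0b
byte 1: (1f XOR 76) XOR 6f = 69 XOR 6f = 06
byte 2: (f5 XOR fd) XOR 72 = 08 XOR 72 = 7a
byte 3: (dd XOR 7d) XOR 74 = a0 XOR 74 = d4
byte 4: (64 XOR e9) XOR 68 = 8d XOR 68 = e5
byte 5: (28 XOR a6) XOR 20 = 8e XOR 20 = ae
byte 6: (f4 XOR 5c) XOR 72 = a8 XOR 72 = da
byte 7: (ca XOR bf) XOR 65 = 75 XOR 65 = 10
byte 8: (22 XOR d0) XOR 61 = f2 XOR 61 = 93
byte 9: (4c XOR 42) XOR 64 = 0e XOR 64 = 6a
byte 10: (30 XOR 85) XOR 79 = b5 XOR 79 = cc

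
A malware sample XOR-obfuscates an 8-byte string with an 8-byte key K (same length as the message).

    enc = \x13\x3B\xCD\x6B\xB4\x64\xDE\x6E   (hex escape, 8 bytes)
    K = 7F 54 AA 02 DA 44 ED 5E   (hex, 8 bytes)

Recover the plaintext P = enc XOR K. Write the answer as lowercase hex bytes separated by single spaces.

6c 6f 67 69 6e 20 33 30

XOR is its own inverse, so applying the key byte-wise gives the result directly.
13 xor 7f = 6c
3b xor 54 = 6f
cd xor aa = 67
6b xor 02 = 69
b4 xor da = 6e
64 xor 44 = 20
de xor ed = 33
6e xor 5e = 30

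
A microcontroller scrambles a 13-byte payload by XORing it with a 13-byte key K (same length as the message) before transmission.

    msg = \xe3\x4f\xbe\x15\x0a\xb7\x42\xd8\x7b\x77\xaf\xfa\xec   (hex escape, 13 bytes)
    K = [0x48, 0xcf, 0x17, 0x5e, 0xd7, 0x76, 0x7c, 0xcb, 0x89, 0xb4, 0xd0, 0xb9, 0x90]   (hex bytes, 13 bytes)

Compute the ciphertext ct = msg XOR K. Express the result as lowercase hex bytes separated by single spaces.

ab 80 a9 4b dd c1 3e 13 f2 c3 7f 43 7c

e3 XOR 48 = ab
4f XOR cf = 80
be XOR 17 = a9
15 XOR 5e = 4b
0a XOR d7 = dd
b7 XOR 76 = c1
42 XOR 7c = 3e
d8 XOR cb = 13
7b XOR 89 = f2
77 XOR b4 = c3
af XOR d0 = 7f
fa XOR b9 = 43
ec XOR 90 = 7c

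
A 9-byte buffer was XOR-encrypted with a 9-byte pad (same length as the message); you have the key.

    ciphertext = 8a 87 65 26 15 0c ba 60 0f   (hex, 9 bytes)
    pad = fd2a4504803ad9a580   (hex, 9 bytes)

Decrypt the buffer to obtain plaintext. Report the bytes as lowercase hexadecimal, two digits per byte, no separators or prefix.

77ad2022953663c58f

XOR is its own inverse, so applying the key byte-wise gives the result directly.
byte 0: 8a xor fd = 77
byte 1: 87 xor 2a = ad
byte 2: 65 xor 45 = 20
byte 3: 26 xor 04 = 22
byte 4: 15 xor 80 = 95
byte 5: 0c xor 3a = 36
byte 6: ba xor d9 = 63
byte 7: 60 xor a5 = c5
byte 8: 0f xor 80 = 8f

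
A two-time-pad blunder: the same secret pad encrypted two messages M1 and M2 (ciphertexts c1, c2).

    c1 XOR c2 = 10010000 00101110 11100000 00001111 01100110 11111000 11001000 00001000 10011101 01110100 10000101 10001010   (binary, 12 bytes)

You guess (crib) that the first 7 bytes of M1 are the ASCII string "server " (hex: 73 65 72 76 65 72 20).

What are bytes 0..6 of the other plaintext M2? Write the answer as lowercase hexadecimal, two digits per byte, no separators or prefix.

e34b9279038ae8

Since c1 ⊕ c2 = M1 ⊕ M2, XORing with the guessed M1 bytes yields the corresponding M2 bytes: M2 = (c1 ⊕ c2) ⊕ M1.
90 ^ 73 = e3
2e ^ 65 = 4b
e0 ^ 72 = 92
0f ^ 76 = 79
66 ^ 65 = 03
f8 ^ 72 = 8a
c8 ^ 20 = e8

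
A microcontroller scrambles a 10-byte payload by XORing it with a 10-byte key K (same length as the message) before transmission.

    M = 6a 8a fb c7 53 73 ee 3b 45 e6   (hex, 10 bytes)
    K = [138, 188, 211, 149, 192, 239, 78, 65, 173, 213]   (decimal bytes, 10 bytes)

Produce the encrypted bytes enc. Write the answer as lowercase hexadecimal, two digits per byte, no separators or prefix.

106 xor 138 = 224
138 xor 188 =  54
251 xor 211 =  40
199 xor 149 =  82
 83 xor 192 = 147
115 xor 239 = 156
238 xor  78 = 160
 59 xor  65 = 122
 69 xor 173 = 232
230 xor 213 =  51

e0362852939ca07ae833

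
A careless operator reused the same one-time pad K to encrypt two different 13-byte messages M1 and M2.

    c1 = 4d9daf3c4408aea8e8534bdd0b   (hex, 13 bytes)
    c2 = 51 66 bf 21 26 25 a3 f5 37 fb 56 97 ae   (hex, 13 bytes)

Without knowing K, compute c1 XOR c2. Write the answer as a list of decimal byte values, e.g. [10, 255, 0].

[28, 251, 16, 29, 98, 45, 13, 93, 223, 168, 29, 74, 165]

c1 ⊕ c2 = (M1 ⊕ K) ⊕ (M2 ⊕ K) = M1 ⊕ M2 — the shared key cancels under XOR.
byte 0: 4d xor 51 = 1c
byte 1: 9d xor 66 = fb
byte 2: af xor bf = 10
byte 3: 3c xor 21 = 1d
byte 4: 44 xor 26 = 62
byte 5: 08 xor 25 = 2d
byte 6: ae xor a3 = 0d
byte 7: a8 xor f5 = 5d
byte 8: e8 xor 37 = df
byte 9: 53 xor fb = a8
byte 10: 4b xor 56 = 1d
byte 11: dd xor 97 = 4a
byte 12: 0b xor ae = a5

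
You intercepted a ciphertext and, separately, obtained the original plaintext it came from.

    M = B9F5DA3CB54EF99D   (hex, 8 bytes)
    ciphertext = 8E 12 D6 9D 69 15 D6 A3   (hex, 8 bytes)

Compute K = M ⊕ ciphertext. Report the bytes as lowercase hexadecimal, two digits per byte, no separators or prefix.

37e70ca1dc5b2f3e

Since ciphertext = M ⊕ K, XORing both sides with M gives K = M ⊕ ciphertext.
b9 XOR 8e = 37
f5 XOR 12 = e7
da XOR d6 = 0c
3c XOR 9d = a1
b5 XOR 69 = dc
4e XOR 15 = 5b
f9 XOR d6 = 2f
9d XOR a3 = 3e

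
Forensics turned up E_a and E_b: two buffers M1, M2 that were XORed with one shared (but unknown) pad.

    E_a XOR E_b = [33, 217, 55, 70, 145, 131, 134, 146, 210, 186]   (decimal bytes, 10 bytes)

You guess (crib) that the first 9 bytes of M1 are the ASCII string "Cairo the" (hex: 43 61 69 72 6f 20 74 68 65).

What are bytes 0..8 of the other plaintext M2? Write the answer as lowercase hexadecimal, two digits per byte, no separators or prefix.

Since E_a ⊕ E_b = M1 ⊕ M2, XORing with the guessed M1 bytes yields the corresponding M2 bytes: M2 = (E_a ⊕ E_b) ⊕ M1.
21 XOR 43 = 62
d9 XOR 61 = b8
37 XOR 69 = 5e
46 XOR 72 = 34
91 XOR 6f = fe
83 XOR 20 = a3
86 XOR 74 = f2
92 XOR 68 = fa
d2 XOR 65 = b7

62b85e34fea3f2fab7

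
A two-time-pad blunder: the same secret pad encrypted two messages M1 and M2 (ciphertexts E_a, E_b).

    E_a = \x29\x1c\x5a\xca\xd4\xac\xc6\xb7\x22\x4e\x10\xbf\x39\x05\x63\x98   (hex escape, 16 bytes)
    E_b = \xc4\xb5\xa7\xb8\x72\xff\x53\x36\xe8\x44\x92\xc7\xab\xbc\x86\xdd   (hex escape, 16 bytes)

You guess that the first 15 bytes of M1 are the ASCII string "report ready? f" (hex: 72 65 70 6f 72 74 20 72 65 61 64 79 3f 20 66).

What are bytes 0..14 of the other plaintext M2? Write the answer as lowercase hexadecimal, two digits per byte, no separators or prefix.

First, E_a ⊕ E_b = (M1 ⊕ K) ⊕ (M2 ⊕ K) = M1 ⊕ M2, so the key drops out. Then M2 = (M1 ⊕ M2) ⊕ M1 over the first 15 bytes.
byte 0: (29 ^ c4) ^ 72 = ed ^ 72 = 9f
byte 1: (1c ^ b5) ^ 65 = a9 ^ 65 = cc
byte 2: (5a ^ a7) ^ 70 = fd ^ 70 = 8d
byte 3: (ca ^ b8) ^ 6f = 72 ^ 6f = 1d
byte 4: (d4 ^ 72) ^ 72 = a6 ^ 72 = d4
byte 5: (ac ^ ff) ^ 74 = 53 ^ 74 = 27
byte 6: (c6 ^ 53) ^ 20 = 95 ^ 20 = b5
byte 7: (b7 ^ 36) ^ 72 = 81 ^ 72 = f3
byte 8: (22 ^ e8) ^ 65 = ca ^ 65 = af
byte 9: (4e ^ 44) ^ 61 = 0a ^ 61 = 6b
byte 10: (10 ^ 92) ^ 64 = 82 ^ 64 = e6
byte 11: (bf ^ c7) ^ 79 = 78 ^ 79 = 01
byte 12: (39 ^ ab) ^ 3f = 92 ^ 3f = ad
byte 13: (05 ^ bc) ^ 20 = b9 ^ 20 = 99
byte 14: (63 ^ 86) ^ 66 = e5 ^ 66 = 83

9fcc8d1dd427b5f3af6be601ad9983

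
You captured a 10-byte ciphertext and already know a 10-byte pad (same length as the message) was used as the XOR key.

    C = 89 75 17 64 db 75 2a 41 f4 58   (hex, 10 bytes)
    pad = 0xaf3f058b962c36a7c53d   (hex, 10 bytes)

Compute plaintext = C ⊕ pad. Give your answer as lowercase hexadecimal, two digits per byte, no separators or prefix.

264a12ef4d591ce63165

89 ⊕ af = 26
75 ⊕ 3f = 4a
17 ⊕ 05 = 12
64 ⊕ 8b = ef
db ⊕ 96 = 4d
75 ⊕ 2c = 59
2a ⊕ 36 = 1c
41 ⊕ a7 = e6
f4 ⊕ c5 = 31
58 ⊕ 3d = 65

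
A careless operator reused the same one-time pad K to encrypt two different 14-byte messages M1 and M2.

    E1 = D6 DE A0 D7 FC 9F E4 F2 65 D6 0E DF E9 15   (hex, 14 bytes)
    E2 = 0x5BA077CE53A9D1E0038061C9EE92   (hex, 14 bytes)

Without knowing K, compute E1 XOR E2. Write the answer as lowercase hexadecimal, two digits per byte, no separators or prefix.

8d7ed719af36351266566f160787

E1 ⊕ E2 = (M1 ⊕ K) ⊕ (M2 ⊕ K) = M1 ⊕ M2 — the shared key cancels under XOR.
d6 ^ 5b = 8d
de ^ a0 = 7e
a0 ^ 77 = d7
d7 ^ ce = 19
fc ^ 53 = af
9f ^ a9 = 36
e4 ^ d1 = 35
f2 ^ e0 = 12
65 ^ 03 = 66
d6 ^ 80 = 56
0e ^ 61 = 6f
df ^ c9 = 16
e9 ^ ee = 07
15 ^ 92 = 87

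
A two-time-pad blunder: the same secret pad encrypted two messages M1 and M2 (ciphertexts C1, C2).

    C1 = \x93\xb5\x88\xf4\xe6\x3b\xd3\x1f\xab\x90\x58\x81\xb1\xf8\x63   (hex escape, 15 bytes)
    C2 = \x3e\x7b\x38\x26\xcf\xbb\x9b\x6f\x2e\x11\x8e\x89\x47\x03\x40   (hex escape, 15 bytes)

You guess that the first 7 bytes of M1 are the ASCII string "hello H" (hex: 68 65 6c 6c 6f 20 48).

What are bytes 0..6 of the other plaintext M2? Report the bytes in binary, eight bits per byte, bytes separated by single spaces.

11000101 10101011 11011100 10111110 01000110 10100000 00000000

First, C1 ⊕ C2 = (M1 ⊕ K) ⊕ (M2 ⊕ K) = M1 ⊕ M2, so the key drops out. Then M2 = (M1 ⊕ M2) ⊕ M1 over the first 7 bytes.
byte 0: (93 xor 3e) xor 68 = ad xor 68 = c5
byte 1: (b5 xor 7b) xor 65 = ce xor 65 = ab
byte 2: (88 xor 38) xor 6c = b0 xor 6c = dc
byte 3: (f4 xor 26) xor 6c = d2 xor 6c = be
byte 4: (e6 xor cf) xor 6f = 29 xor 6f = 46
byte 5: (3b xor bb) xor 20 = 80 xor 20 = a0
byte 6: (d3 xor 9b) xor 48 = 48 xor 48 = 00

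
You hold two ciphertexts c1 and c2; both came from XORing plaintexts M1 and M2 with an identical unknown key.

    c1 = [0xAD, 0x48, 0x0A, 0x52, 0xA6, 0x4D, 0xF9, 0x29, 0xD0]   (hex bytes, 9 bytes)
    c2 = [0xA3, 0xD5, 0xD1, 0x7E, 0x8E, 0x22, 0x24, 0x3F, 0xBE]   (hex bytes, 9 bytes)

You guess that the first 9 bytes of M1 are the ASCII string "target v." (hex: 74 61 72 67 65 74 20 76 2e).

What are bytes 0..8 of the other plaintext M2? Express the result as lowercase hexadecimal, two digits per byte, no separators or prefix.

7afca94b4d1bfd6040

First, c1 ⊕ c2 = (M1 ⊕ K) ⊕ (M2 ⊕ K) = M1 ⊕ M2, so the key drops out. Then M2 = (M1 ⊕ M2) ⊕ M1 over the first 9 bytes.
byte 0: (ad XOR a3) XOR 74 = 0e XOR 74 = 7a
byte 1: (48 XOR d5) XOR 61 = 9d XOR 61 = fc
byte 2: (0a XOR d1) XOR 72 = db XOR 72 = a9
byte 3: (52 XOR 7e) XOR 67 = 2c XOR 67 = 4b
byte 4: (a6 XOR 8e) XOR 65 = 28 XOR 65 = 4d
byte 5: (4d XOR 22) XOR 74 = 6f XOR 74 = 1b
byte 6: (f9 XOR 24) XOR 20 = dd XOR 20 = fd
byte 7: (29 XOR 3f) XOR 76 = 16 XOR 76 = 60
byte 8: (d0 XOR be) XOR 2e = 6e XOR 2e = 40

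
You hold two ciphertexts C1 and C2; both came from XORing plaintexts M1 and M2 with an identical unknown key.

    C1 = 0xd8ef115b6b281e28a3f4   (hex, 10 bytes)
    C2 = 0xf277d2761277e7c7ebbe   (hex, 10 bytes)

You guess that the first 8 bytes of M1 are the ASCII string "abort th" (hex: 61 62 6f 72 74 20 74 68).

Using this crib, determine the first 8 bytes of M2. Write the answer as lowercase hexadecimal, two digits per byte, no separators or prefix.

4bfaac5f0d7f8d87

First, C1 ⊕ C2 = (M1 ⊕ K) ⊕ (M2 ⊕ K) = M1 ⊕ M2, so the key drops out. Then M2 = (M1 ⊕ M2) ⊕ M1 over the first 8 bytes.
byte 0: (d8 xor f2) xor 61 = 2a xor 61 = 4b
byte 1: (ef xor 77) xor 62 = 98 xor 62 = fa
byte 2: (11 xor d2) xor 6f = c3 xor 6f = ac
byte 3: (5b xor 76) xor 72 = 2d xor 72 = 5f
byte 4: (6b xor 12) xor 74 = 79 xor 74 = 0d
byte 5: (28 xor 77) xor 20 = 5f xor 20 = 7f
byte 6: (1e xor e7) xor 74 = f9 xor 74 = 8d
byte 7: (28 xor c7) xor 68 = ef xor 68 = 87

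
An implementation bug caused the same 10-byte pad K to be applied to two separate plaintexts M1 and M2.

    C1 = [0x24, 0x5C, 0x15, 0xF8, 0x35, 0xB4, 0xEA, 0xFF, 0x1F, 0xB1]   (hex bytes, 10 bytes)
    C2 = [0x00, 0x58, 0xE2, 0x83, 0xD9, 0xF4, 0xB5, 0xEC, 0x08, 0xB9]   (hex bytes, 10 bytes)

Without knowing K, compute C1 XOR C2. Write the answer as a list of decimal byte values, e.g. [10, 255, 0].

[36, 4, 247, 123, 236, 64, 95, 19, 23, 8]

C1 ⊕ C2 = (M1 ⊕ K) ⊕ (M2 ⊕ K) = M1 ⊕ M2 — the shared key cancels under XOR.
24 xor 00 = 24
5c xor 58 = 04
15 xor e2 = f7
f8 xor 83 = 7b
35 xor d9 = ec
b4 xor f4 = 40
ea xor b5 = 5f
ff xor ec = 13
1f xor 08 = 17
b1 xor b9 = 08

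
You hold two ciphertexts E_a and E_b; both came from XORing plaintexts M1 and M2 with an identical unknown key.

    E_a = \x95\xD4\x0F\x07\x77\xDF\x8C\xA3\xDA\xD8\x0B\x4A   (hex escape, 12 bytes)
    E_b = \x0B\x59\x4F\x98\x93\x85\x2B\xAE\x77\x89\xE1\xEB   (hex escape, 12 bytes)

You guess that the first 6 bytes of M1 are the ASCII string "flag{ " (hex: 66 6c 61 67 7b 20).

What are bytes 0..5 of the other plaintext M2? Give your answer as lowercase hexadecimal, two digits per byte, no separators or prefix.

First, E_a ⊕ E_b = (M1 ⊕ K) ⊕ (M2 ⊕ K) = M1 ⊕ M2, so the key drops out. Then M2 = (M1 ⊕ M2) ⊕ M1 over the first 6 bytes.
byte 0: (95 ⊕ 0b) ⊕ 66 = 9e ⊕ 66 = f8
byte 1: (d4 ⊕ 59) ⊕ 6c = 8d ⊕ 6c = e1
byte 2: (0f ⊕ 4f) ⊕ 61 = 40 ⊕ 61 = 21
byte 3: (07 ⊕ 98) ⊕ 67 = 9f ⊕ 67 = f8
byte 4: (77 ⊕ 93) ⊕ 7b = e4 ⊕ 7b = 9f
byte 5: (df ⊕ 85) ⊕ 20 = 5a ⊕ 20 = 7a

f8e121f89f7a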